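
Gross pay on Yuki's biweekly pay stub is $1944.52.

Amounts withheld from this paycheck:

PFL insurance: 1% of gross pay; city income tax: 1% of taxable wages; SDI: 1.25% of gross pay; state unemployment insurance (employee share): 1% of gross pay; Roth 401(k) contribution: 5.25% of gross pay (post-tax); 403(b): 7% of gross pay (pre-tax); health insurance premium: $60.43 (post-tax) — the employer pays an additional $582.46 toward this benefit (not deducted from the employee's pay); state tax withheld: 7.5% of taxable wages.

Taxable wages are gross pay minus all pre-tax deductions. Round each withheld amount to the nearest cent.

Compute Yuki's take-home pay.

$1428.96

403(b): $1944.52 × 0.07 = $136.12
Taxable wages = $1944.52 − $136.12 = $1808.40
State tax withheld: $1808.40 × 0.075 = $135.63
City income tax: $1808.40 × 0.01 = $18.08
PFL insurance: $1944.52 × 0.01 = $19.45
SDI: $1944.52 × 0.0125 = $24.31
State unemployment insurance (employee share): $1944.52 × 0.01 = $19.45
Roth 401(k) contribution: $1944.52 × 0.0525 = $102.09
Health insurance premium: $60.43
(Employer's $582.46 toward health insurance premium is not withheld from the employee.)
Total deductions = $136.12 + $135.63 + $18.08 + $19.45 + $24.31 + $19.45 + $102.09 + $60.43 = $515.56
Net pay = $1944.52 − $515.56 = $1428.96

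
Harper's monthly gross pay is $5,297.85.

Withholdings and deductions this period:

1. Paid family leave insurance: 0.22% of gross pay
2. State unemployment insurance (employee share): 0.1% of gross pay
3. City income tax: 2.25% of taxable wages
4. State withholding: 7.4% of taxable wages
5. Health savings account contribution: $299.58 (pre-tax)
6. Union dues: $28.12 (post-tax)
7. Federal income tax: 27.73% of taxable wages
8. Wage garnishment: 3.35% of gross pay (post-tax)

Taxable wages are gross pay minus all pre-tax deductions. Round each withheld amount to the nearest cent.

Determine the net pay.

Health savings account contribution: $299.58
Taxable wages = $5,297.85 − $299.58 = $4,998.27
City income tax: $4,998.27 × 0.0225 = $112.46
Federal income tax: $4,998.27 × 0.2773 = $1,386.02
State withholding: $4,998.27 × 0.074 = $369.87
Paid family leave insurance: $5,297.85 × 0.0022 = $11.66
State unemployment insurance (employee share): $5,297.85 × 0.001 = $5.30
Wage garnishment: $5,297.85 × 0.0335 = $177.48
Union dues: $28.12
Total deductions = $299.58 + $112.46 + $1,386.02 + $369.87 + $11.66 + $5.30 + $177.48 + $28.12 = $2,390.49
Net pay = $5,297.85 − $2,390.49 = $2,907.36

$2,907.36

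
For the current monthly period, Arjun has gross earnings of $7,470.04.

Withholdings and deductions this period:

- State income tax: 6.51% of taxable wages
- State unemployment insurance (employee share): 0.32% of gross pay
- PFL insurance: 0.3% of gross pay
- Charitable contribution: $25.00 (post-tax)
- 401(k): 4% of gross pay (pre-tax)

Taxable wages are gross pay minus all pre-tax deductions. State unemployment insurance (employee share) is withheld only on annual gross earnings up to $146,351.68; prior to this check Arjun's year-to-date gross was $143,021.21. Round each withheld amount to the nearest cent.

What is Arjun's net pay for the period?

$6,646.32

401(k): $7,470.04 × 0.04 = $298.80
Taxable wages = $7,470.04 − $298.80 = $7,171.24
State income tax: $7,171.24 × 0.0651 = $466.85
State unemployment insurance (employee share): only $146,351.68 − $143,021.21 = $3,330.47 of this check is subject → $3,330.47 × 0.0032 = $10.66
PFL insurance: $7,470.04 × 0.003 = $22.41
Charitable contribution: $25.00
Total deductions = $298.80 + $466.85 + $10.66 + $22.41 + $25.00 = $823.72
Net pay = $7,470.04 − $823.72 = $6,646.32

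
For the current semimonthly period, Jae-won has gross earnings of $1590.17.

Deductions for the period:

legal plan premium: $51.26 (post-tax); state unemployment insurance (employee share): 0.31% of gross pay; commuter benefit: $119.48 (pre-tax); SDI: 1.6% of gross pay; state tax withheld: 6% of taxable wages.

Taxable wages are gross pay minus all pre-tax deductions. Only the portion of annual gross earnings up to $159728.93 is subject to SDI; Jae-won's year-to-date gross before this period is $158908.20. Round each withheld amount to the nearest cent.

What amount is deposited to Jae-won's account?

Commuter benefit: $119.48
Taxable wages = $1590.17 − $119.48 = $1470.69
State tax withheld: $1470.69 × 0.06 = $88.24
SDI: only $159728.93 − $158908.20 = $820.73 of this check is subject → $820.73 × 0.016 = $13.13
State unemployment insurance (employee share): $1590.17 × 0.0031 = $4.93
Legal plan premium: $51.26
Total deductions = $119.48 + $88.24 + $13.13 + $4.93 + $51.26 = $277.04
Net pay = $1590.17 − $277.04 = $1313.13

$1313.13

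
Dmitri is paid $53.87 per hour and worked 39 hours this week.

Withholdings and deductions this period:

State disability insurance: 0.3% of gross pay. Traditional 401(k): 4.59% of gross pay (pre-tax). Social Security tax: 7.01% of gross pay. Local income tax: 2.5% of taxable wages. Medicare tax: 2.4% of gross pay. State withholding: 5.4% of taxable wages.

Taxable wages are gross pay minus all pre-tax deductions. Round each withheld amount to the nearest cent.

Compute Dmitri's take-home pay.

Gross pay: 39 × $53.87 = $2,100.93
Traditional 401(k): $2,100.93 × 0.0459 = $96.43
Taxable wages = $2,100.93 − $96.43 = $2,004.50
Local income tax: $2,004.50 × 0.025 = $50.11
State withholding: $2,004.50 × 0.054 = $108.24
Social Security tax: $2,100.93 × 0.0701 = $147.28
Medicare tax: $2,100.93 × 0.024 = $50.42
State disability insurance: $2,100.93 × 0.003 = $6.30
Total deductions = $96.43 + $50.11 + $108.24 + $147.28 + $50.42 + $6.30 = $458.78
Net pay = $2,100.93 − $458.78 = $1,642.15

$1,642.15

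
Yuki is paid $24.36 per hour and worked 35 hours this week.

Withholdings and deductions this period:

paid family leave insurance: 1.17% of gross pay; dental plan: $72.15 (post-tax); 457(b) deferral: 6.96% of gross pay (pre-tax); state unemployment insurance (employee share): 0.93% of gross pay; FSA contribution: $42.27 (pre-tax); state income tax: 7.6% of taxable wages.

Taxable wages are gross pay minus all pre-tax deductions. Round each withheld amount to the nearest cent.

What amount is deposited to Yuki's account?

$603.85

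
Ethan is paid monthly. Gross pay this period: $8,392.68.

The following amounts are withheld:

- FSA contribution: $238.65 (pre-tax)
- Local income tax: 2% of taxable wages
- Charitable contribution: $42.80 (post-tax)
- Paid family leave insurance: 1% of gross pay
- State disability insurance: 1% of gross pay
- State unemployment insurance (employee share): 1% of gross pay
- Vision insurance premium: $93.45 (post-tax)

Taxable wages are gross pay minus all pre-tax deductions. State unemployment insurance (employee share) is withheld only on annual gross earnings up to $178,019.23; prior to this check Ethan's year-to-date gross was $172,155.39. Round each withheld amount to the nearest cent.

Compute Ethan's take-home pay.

FSA contribution: $238.65
Taxable wages = $8,392.68 − $238.65 = $8,154.03
Local income tax: $8,154.03 × 0.02 = $163.08
Paid family leave insurance: $8,392.68 × 0.01 = $83.93
State unemployment insurance (employee share): only $178,019.23 − $172,155.39 = $5,863.84 of this check is subject → $5,863.84 × 0.01 = $58.64
State disability insurance: $8,392.68 × 0.01 = $83.93
Charitable contribution: $42.80
Vision insurance premium: $93.45
Total deductions = $238.65 + $163.08 + $83.93 + $58.64 + $83.93 + $42.80 + $93.45 = $764.48
Net pay = $8,392.68 − $764.48 = $7,628.20

$7,628.20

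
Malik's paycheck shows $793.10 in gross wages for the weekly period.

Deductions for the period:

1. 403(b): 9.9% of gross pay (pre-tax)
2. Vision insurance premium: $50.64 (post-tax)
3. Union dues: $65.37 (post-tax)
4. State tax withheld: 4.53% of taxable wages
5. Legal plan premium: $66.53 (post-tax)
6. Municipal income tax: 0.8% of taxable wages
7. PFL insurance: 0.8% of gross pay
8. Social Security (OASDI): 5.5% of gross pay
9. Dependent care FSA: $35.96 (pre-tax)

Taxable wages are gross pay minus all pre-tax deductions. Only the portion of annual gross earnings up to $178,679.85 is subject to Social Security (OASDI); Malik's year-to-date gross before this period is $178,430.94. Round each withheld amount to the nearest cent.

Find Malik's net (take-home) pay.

$439.88

403(b): $793.10 × 0.099 = $78.52
Dependent care FSA: $35.96
Pre-tax total = $78.52 + $35.96 = $114.48
Taxable wages = $793.10 − $114.48 = $678.62
Municipal income tax: $678.62 × 0.008 = $5.43
State tax withheld: $678.62 × 0.0453 = $30.74
PFL insurance: $793.10 × 0.008 = $6.34
Social Security (OASDI): only $178,679.85 − $178,430.94 = $248.91 of this check is subject → $248.91 × 0.055 = $13.69
Union dues: $65.37
Legal plan premium: $66.53
Vision insurance premium: $50.64
Total deductions = $78.52 + $35.96 + $5.43 + $30.74 + $6.34 + $13.69 + $65.37 + $66.53 + $50.64 = $353.22
Net pay = $793.10 − $353.22 = $439.88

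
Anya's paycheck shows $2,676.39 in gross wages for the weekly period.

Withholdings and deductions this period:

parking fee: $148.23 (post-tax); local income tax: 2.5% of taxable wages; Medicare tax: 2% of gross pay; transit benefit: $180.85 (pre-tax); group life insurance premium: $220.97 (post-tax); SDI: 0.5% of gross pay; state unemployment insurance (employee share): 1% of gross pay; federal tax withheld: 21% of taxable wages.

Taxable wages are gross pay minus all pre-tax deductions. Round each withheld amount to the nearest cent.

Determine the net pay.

$1,446.22

Transit benefit: $180.85
Taxable wages = $2,676.39 − $180.85 = $2,495.54
Local income tax: $2,495.54 × 0.025 = $62.39
Federal tax withheld: $2,495.54 × 0.21 = $524.06
SDI: $2,676.39 × 0.005 = $13.38
State unemployment insurance (employee share): $2,676.39 × 0.01 = $26.76
Medicare tax: $2,676.39 × 0.02 = $53.53
Parking fee: $148.23
Group life insurance premium: $220.97
Total deductions = $180.85 + $62.39 + $524.06 + $13.38 + $26.76 + $53.53 + $148.23 + $220.97 = $1,230.17
Net pay = $2,676.39 − $1,230.17 = $1,446.22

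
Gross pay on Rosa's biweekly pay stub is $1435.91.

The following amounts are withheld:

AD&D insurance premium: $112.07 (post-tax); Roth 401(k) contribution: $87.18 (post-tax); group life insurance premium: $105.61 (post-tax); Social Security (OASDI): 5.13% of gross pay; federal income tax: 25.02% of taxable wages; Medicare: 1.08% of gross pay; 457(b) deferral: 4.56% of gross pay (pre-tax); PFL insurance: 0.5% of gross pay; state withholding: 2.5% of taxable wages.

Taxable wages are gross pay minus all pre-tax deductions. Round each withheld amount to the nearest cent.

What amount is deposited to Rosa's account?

457(b) deferral: $1435.91 × 0.0456 = $65.48
Taxable wages = $1435.91 − $65.48 = $1370.43
State withholding: $1370.43 × 0.025 = $34.26
Federal income tax: $1370.43 × 0.2502 = $342.88
Medicare: $1435.91 × 0.0108 = $15.51
Social Security (OASDI): $1435.91 × 0.0513 = $73.66
PFL insurance: $1435.91 × 0.005 = $7.18
Roth 401(k) contribution: $87.18
Group life insurance premium: $105.61
AD&D insurance premium: $112.07
Total deductions = $65.48 + $34.26 + $342.88 + $15.51 + $73.66 + $7.18 + $87.18 + $105.61 + $112.07 = $843.83
Net pay = $1435.91 − $843.83 = $592.08

$592.08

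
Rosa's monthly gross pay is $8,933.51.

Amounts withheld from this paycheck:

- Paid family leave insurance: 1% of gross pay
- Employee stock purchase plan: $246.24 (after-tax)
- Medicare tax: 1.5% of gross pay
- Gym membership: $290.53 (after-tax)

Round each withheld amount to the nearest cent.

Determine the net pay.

Paid family leave insurance: $8,933.51 × 0.01 = $89.34
Medicare tax: $8,933.51 × 0.015 = $134.00
Employee stock purchase plan: $246.24
Gym membership: $290.53
Total deductions = $89.34 + $134.00 + $246.24 + $290.53 = $760.11
Net pay = $8,933.51 − $760.11 = $8,173.40

$8,173.40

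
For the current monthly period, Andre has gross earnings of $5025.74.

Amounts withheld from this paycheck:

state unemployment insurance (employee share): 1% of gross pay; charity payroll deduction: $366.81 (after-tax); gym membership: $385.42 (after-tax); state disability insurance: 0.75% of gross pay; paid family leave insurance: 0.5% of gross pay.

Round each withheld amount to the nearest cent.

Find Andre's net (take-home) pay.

$4160.43

Paid family leave insurance: $5025.74 × 0.005 = $25.13
State disability insurance: $5025.74 × 0.0075 = $37.69
State unemployment insurance (employee share): $5025.74 × 0.01 = $50.26
Charity payroll deduction: $366.81
Gym membership: $385.42
Total deductions = $25.13 + $37.69 + $50.26 + $366.81 + $385.42 = $865.31
Net pay = $5025.74 − $865.31 = $4160.43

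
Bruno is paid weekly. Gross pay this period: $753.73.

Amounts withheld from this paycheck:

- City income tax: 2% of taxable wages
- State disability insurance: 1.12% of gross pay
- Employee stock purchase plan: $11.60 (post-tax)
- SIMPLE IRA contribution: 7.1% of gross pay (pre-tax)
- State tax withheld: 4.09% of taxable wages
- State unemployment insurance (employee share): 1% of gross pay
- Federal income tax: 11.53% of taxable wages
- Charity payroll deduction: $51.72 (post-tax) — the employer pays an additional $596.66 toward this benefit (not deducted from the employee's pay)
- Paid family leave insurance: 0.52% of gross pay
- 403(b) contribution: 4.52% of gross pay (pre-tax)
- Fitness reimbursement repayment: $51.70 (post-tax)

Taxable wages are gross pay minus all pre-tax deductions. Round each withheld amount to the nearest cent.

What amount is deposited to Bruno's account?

403(b) contribution: $753.73 × 0.0452 = $34.07
SIMPLE IRA contribution: $753.73 × 0.071 = $53.51
Pre-tax total = $34.07 + $53.51 = $87.58
Taxable wages = $753.73 − $87.58 = $666.15
State tax withheld: $666.15 × 0.0409 = $27.25
City income tax: $666.15 × 0.02 = $13.32
Federal income tax: $666.15 × 0.1153 = $76.81
Paid family leave insurance: $753.73 × 0.0052 = $3.92
State disability insurance: $753.73 × 0.0112 = $8.44
State unemployment insurance (employee share): $753.73 × 0.01 = $7.54
Charity payroll deduction: $51.72
Employee stock purchase plan: $11.60
Fitness reimbursement repayment: $51.70
(Employer's $596.66 toward charity payroll deduction is not withheld from the employee.)
Total deductions = $34.07 + $53.51 + $27.25 + $13.32 + $76.81 + $3.92 + $8.44 + $7.54 + $51.72 + $11.60 + $51.70 = $339.88
Net pay = $753.73 − $339.88 = $413.85

$413.85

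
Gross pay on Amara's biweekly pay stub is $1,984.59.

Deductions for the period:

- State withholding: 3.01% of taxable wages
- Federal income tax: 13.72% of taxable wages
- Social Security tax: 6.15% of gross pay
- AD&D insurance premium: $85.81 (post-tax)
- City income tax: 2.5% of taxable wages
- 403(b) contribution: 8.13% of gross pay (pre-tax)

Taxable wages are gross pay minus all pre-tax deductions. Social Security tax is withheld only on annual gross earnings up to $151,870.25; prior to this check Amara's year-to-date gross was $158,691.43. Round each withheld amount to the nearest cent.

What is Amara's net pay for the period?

403(b) contribution: $1,984.59 × 0.0813 = $161.35
Taxable wages = $1,984.59 − $161.35 = $1,823.24
State withholding: $1,823.24 × 0.0301 = $54.88
City income tax: $1,823.24 × 0.025 = $45.58
Federal income tax: $1,823.24 × 0.1372 = $250.15
Social Security tax: annual cap $151,870.25 already reached (YTD $158,691.43), so $0.00
AD&D insurance premium: $85.81
Total deductions = $161.35 + $54.88 + $45.58 + $250.15 + $0.00 + $85.81 = $597.77
Net pay = $1,984.59 − $597.77 = $1,386.82

$1,386.82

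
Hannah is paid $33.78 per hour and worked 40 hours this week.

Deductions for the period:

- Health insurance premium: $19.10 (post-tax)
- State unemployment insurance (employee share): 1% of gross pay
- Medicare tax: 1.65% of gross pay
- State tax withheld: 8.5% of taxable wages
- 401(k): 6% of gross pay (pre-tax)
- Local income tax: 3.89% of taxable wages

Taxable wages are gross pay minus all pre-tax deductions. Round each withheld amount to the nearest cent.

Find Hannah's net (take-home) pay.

$1,057.86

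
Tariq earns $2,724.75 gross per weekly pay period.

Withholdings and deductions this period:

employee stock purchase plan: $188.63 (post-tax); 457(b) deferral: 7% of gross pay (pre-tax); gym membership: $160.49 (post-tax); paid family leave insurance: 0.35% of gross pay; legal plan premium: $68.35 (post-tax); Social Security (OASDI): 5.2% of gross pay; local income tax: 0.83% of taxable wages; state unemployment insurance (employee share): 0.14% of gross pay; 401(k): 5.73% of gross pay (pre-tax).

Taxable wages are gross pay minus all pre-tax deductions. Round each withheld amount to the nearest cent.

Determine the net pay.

$1,785.64

457(b) deferral: $2,724.75 × 0.07 = $190.73
401(k): $2,724.75 × 0.0573 = $156.13
Pre-tax total = $190.73 + $156.13 = $346.86
Taxable wages = $2,724.75 − $346.86 = $2,377.89
Local income tax: $2,377.89 × 0.0083 = $19.74
State unemployment insurance (employee share): $2,724.75 × 0.0014 = $3.81
Paid family leave insurance: $2,724.75 × 0.0035 = $9.54
Social Security (OASDI): $2,724.75 × 0.052 = $141.69
Gym membership: $160.49
Legal plan premium: $68.35
Employee stock purchase plan: $188.63
Total deductions = $190.73 + $156.13 + $19.74 + $3.81 + $9.54 + $141.69 + $160.49 + $68.35 + $188.63 = $939.11
Net pay = $2,724.75 − $939.11 = $1,785.64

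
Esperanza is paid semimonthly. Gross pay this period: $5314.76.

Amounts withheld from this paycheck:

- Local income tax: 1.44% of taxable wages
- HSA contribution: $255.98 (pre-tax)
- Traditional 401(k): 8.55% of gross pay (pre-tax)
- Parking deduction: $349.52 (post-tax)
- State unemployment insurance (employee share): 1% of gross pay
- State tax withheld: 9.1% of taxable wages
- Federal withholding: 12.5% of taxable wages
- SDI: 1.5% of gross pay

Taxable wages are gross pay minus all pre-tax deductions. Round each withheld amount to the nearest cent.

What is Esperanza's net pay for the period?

$3061.13

Traditional 401(k): $5314.76 × 0.0855 = $454.41
HSA contribution: $255.98
Pre-tax total = $454.41 + $255.98 = $710.39
Taxable wages = $5314.76 − $710.39 = $4604.37
State tax withheld: $4604.37 × 0.091 = $419.00
Local income tax: $4604.37 × 0.0144 = $66.30
Federal withholding: $4604.37 × 0.125 = $575.55
SDI: $5314.76 × 0.015 = $79.72
State unemployment insurance (employee share): $5314.76 × 0.01 = $53.15
Parking deduction: $349.52
Total deductions = $454.41 + $255.98 + $419.00 + $66.30 + $575.55 + $79.72 + $53.15 + $349.52 = $2253.63
Net pay = $5314.76 − $2253.63 = $3061.13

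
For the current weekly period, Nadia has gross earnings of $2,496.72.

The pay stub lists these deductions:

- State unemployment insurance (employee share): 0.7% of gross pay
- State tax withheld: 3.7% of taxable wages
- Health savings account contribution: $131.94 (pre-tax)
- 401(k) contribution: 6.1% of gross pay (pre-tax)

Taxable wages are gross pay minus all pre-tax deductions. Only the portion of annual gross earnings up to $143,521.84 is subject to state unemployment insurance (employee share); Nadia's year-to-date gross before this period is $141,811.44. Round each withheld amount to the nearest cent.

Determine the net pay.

$2,118.65

401(k) contribution: $2,496.72 × 0.061 = $152.30
Health savings account contribution: $131.94
Pre-tax total = $152.30 + $131.94 = $284.24
Taxable wages = $2,496.72 − $284.24 = $2,212.48
State tax withheld: $2,212.48 × 0.037 = $81.86
State unemployment insurance (employee share): only $143,521.84 − $141,811.44 = $1,710.40 of this check is subject → $1,710.40 × 0.007 = $11.97
Total deductions = $152.30 + $131.94 + $81.86 + $11.97 = $378.07
Net pay = $2,496.72 − $378.07 = $2,118.65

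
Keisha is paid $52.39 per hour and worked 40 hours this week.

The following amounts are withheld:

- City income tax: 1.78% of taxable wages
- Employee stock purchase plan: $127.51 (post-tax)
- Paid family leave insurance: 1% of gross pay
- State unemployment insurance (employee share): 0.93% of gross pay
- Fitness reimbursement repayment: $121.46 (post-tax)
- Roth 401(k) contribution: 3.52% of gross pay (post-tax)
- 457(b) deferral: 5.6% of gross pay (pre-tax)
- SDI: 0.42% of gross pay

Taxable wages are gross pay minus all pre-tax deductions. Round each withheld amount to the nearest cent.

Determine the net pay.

Gross pay: 40 × $52.39 = $2,095.60
457(b) deferral: $2,095.60 × 0.056 = $117.35
Taxable wages = $2,095.60 − $117.35 = $1,978.25
City income tax: $1,978.25 × 0.0178 = $35.21
State unemployment insurance (employee share): $2,095.60 × 0.0093 = $19.49
Paid family leave insurance: $2,095.60 × 0.01 = $20.96
SDI: $2,095.60 × 0.0042 = $8.80
Employee stock purchase plan: $127.51
Roth 401(k) contribution: $2,095.60 × 0.0352 = $73.77
Fitness reimbursement repayment: $121.46
Total deductions = $117.35 + $35.21 + $19.49 + $20.96 + $8.80 + $127.51 + $73.77 + $121.46 = $524.55
Net pay = $2,095.60 − $524.55 = $1,571.05

$1,571.05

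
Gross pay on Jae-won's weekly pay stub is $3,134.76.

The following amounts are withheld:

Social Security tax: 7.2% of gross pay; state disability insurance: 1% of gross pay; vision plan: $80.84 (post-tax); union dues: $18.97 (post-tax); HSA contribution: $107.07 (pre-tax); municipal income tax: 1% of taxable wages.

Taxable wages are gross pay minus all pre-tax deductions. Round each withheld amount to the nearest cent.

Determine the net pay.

$2,640.55

HSA contribution: $107.07
Taxable wages = $3,134.76 − $107.07 = $3,027.69
Municipal income tax: $3,027.69 × 0.01 = $30.28
State disability insurance: $3,134.76 × 0.01 = $31.35
Social Security tax: $3,134.76 × 0.072 = $225.70
Vision plan: $80.84
Union dues: $18.97
Total deductions = $107.07 + $30.28 + $31.35 + $225.70 + $80.84 + $18.97 = $494.21
Net pay = $3,134.76 − $494.21 = $2,640.55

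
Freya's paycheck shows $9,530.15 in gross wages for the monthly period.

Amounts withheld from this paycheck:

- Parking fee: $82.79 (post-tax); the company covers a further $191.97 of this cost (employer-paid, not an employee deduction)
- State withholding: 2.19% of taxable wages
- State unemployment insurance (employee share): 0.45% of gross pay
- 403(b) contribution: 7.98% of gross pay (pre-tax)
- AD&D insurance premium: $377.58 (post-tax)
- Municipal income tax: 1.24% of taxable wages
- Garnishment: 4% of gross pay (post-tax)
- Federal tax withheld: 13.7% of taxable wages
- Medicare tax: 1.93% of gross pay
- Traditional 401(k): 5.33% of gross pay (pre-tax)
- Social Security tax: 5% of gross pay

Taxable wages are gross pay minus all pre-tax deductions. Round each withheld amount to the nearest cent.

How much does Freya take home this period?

$5,301.55

Traditional 401(k): $9,530.15 × 0.0533 = $507.96
403(b) contribution: $9,530.15 × 0.0798 = $760.51
Pre-tax total = $507.96 + $760.51 = $1,268.47
Taxable wages = $9,530.15 − $1,268.47 = $8,261.68
State withholding: $8,261.68 × 0.0219 = $180.93
Municipal income tax: $8,261.68 × 0.0124 = $102.44
Federal tax withheld: $8,261.68 × 0.137 = $1,131.85
Social Security tax: $9,530.15 × 0.05 = $476.51
State unemployment insurance (employee share): $9,530.15 × 0.0045 = $42.89
Medicare tax: $9,530.15 × 0.0193 = $183.93
Garnishment: $9,530.15 × 0.04 = $381.21
AD&D insurance premium: $377.58
Parking fee: $82.79
(Employer's $191.97 toward parking fee is not withheld from the employee.)
Total deductions = $507.96 + $760.51 + $180.93 + $102.44 + $1,131.85 + $476.51 + $42.89 + $183.93 + $381.21 + $377.58 + $82.79 = $4,228.60
Net pay = $9,530.15 − $4,228.60 = $5,301.55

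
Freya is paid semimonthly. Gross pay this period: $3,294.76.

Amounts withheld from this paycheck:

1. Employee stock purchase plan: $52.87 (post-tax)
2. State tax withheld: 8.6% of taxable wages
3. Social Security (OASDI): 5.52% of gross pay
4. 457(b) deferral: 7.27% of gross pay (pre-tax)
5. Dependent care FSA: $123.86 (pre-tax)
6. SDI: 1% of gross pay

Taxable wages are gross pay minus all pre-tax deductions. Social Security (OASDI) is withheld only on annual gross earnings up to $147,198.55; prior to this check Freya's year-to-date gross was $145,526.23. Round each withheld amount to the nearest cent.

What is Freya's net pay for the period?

$2,501.14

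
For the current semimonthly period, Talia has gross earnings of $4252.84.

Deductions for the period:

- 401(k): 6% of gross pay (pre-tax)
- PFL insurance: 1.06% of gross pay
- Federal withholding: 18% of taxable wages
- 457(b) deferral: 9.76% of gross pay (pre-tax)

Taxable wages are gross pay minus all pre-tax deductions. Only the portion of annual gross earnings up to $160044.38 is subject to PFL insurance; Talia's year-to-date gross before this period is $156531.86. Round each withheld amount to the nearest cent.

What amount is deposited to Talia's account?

$2900.49

401(k): $4252.84 × 0.06 = $255.17
457(b) deferral: $4252.84 × 0.0976 = $415.08
Pre-tax total = $255.17 + $415.08 = $670.25
Taxable wages = $4252.84 − $670.25 = $3582.59
Federal withholding: $3582.59 × 0.18 = $644.87
PFL insurance: only $160044.38 − $156531.86 = $3512.52 of this check is subject → $3512.52 × 0.0106 = $37.23
Total deductions = $255.17 + $415.08 + $644.87 + $37.23 = $1352.35
Net pay = $4252.84 − $1352.35 = $2900.49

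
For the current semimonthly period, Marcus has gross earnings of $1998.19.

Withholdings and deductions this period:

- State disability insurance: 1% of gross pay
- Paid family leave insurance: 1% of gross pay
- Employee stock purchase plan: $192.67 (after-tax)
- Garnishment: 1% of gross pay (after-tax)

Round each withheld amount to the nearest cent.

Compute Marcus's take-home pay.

Paid family leave insurance: $1998.19 × 0.01 = $19.98
State disability insurance: $1998.19 × 0.01 = $19.98
Employee stock purchase plan: $192.67
Garnishment: $1998.19 × 0.01 = $19.98
Total deductions = $19.98 + $19.98 + $192.67 + $19.98 = $252.61
Net pay = $1998.19 − $252.61 = $1745.58

$1745.58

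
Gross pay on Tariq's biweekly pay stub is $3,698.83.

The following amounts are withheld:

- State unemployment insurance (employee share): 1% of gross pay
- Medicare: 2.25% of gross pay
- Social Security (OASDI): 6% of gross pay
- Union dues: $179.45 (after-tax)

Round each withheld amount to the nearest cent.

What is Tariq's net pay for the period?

$3,177.24

Medicare: $3,698.83 × 0.0225 = $83.22
Social Security (OASDI): $3,698.83 × 0.06 = $221.93
State unemployment insurance (employee share): $3,698.83 × 0.01 = $36.99
Union dues: $179.45
Total deductions = $83.22 + $221.93 + $36.99 + $179.45 = $521.59
Net pay = $3,698.83 − $521.59 = $3,177.24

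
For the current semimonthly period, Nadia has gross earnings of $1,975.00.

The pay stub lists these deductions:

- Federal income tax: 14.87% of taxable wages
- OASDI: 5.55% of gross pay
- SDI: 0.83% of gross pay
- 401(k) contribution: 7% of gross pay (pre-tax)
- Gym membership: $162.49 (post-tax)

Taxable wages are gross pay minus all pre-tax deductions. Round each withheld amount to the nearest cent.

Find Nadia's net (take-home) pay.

401(k) contribution: $1,975.00 × 0.07 = $138.25
Taxable wages = $1,975.00 − $138.25 = $1,836.75
Federal income tax: $1,836.75 × 0.1487 = $273.12
OASDI: $1,975.00 × 0.0555 = $109.61
SDI: $1,975.00 × 0.0083 = $16.39
Gym membership: $162.49
Total deductions = $138.25 + $273.12 + $109.61 + $16.39 + $162.49 = $699.86
Net pay = $1,975.00 − $699.86 = $1,275.14

$1,275.14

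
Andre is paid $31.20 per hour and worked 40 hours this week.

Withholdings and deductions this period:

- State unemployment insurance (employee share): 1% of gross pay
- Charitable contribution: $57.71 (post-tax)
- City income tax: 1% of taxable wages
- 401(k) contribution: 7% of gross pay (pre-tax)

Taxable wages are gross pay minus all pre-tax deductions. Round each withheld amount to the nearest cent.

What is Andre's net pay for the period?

$1,078.84

Gross pay: 40 × $31.20 = $1,248.00
401(k) contribution: $1,248.00 × 0.07 = $87.36
Taxable wages = $1,248.00 − $87.36 = $1,160.64
City income tax: $1,160.64 × 0.01 = $11.61
State unemployment insurance (employee share): $1,248.00 × 0.01 = $12.48
Charitable contribution: $57.71
Total deductions = $87.36 + $11.61 + $12.48 + $57.71 = $169.16
Net pay = $1,248.00 − $169.16 = $1,078.84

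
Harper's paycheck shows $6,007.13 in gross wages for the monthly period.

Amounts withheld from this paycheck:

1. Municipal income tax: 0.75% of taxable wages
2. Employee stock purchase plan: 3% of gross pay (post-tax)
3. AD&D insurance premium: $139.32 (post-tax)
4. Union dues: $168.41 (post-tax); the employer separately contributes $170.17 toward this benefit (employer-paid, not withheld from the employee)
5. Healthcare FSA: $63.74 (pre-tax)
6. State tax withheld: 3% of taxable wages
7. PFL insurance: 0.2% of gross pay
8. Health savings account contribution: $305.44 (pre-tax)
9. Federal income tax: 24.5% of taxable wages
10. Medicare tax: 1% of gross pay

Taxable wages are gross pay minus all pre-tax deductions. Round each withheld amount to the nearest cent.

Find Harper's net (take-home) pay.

Healthcare FSA: $63.74
Health savings account contribution: $305.44
Pre-tax total = $63.74 + $305.44 = $369.18
Taxable wages = $6,007.13 − $369.18 = $5,637.95
Federal income tax: $5,637.95 × 0.245 = $1,381.30
Municipal income tax: $5,637.95 × 0.0075 = $42.28
State tax withheld: $5,637.95 × 0.03 = $169.14
PFL insurance: $6,007.13 × 0.002 = $12.01
Medicare tax: $6,007.13 × 0.01 = $60.07
Union dues: $168.41
Employee stock purchase plan: $6,007.13 × 0.03 = $180.21
AD&D insurance premium: $139.32
(Employer's $170.17 toward union dues is not withheld from the employee.)
Total deductions = $63.74 + $305.44 + $1,381.30 + $42.28 + $169.14 + $12.01 + $60.07 + $168.41 + $180.21 + $139.32 = $2,521.92
Net pay = $6,007.13 − $2,521.92 = $3,485.21

$3,485.21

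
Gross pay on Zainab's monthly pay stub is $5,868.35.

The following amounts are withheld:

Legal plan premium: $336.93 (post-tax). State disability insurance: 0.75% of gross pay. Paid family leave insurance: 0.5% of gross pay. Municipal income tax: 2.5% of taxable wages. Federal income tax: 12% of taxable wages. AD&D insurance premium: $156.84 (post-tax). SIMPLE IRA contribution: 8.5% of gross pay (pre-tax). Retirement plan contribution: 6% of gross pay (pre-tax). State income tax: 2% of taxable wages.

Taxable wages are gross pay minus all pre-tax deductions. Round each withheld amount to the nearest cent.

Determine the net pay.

$3,622.44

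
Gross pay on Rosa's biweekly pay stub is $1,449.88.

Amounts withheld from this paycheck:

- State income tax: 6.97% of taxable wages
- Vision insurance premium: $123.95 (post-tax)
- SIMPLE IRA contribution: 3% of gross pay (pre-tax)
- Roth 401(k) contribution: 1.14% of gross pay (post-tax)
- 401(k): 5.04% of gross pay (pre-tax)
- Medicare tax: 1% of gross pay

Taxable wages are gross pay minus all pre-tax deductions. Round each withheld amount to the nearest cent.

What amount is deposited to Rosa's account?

$1,085.40

401(k): $1,449.88 × 0.0504 = $73.07
SIMPLE IRA contribution: $1,449.88 × 0.03 = $43.50
Pre-tax total = $73.07 + $43.50 = $116.57
Taxable wages = $1,449.88 − $116.57 = $1,333.31
State income tax: $1,333.31 × 0.0697 = $92.93
Medicare tax: $1,449.88 × 0.01 = $14.50
Vision insurance premium: $123.95
Roth 401(k) contribution: $1,449.88 × 0.0114 = $16.53
Total deductions = $73.07 + $43.50 + $92.93 + $14.50 + $123.95 + $16.53 = $364.48
Net pay = $1,449.88 − $364.48 = $1,085.40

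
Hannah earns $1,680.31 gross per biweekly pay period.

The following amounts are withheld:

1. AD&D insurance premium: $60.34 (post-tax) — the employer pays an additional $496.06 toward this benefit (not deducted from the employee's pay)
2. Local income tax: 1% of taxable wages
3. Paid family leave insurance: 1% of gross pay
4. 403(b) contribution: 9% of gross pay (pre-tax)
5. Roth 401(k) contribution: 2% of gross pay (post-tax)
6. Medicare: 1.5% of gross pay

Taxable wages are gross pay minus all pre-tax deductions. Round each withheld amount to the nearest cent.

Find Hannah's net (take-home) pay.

$1,377.84

403(b) contribution: $1,680.31 × 0.09 = $151.23
Taxable wages = $1,680.31 − $151.23 = $1,529.08
Local income tax: $1,529.08 × 0.01 = $15.29
Medicare: $1,680.31 × 0.015 = $25.20
Paid family leave insurance: $1,680.31 × 0.01 = $16.80
Roth 401(k) contribution: $1,680.31 × 0.02 = $33.61
AD&D insurance premium: $60.34
(Employer's $496.06 toward AD&D insurance premium is not withheld from the employee.)
Total deductions = $151.23 + $15.29 + $25.20 + $16.80 + $33.61 + $60.34 = $302.47
Net pay = $1,680.31 − $302.47 = $1,377.84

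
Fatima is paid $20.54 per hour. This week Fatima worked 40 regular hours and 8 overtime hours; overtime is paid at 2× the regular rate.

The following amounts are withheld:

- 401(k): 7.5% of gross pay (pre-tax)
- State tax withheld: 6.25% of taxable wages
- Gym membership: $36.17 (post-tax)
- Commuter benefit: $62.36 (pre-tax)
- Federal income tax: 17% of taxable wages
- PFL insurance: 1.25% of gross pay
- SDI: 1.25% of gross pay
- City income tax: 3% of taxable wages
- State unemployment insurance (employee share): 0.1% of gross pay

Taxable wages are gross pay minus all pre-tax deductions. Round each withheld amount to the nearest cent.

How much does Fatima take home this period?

Regular pay: 40 × $20.54 = $821.60
Overtime pay: 8 × $20.54 × 2 = $328.64
Gross pay = $821.60 + $328.64 = $1,150.24
Commuter benefit: $62.36
401(k): $1,150.24 × 0.075 = $86.27
Pre-tax total = $62.36 + $86.27 = $148.63
Taxable wages = $1,150.24 − $148.63 = $1,001.61
Federal income tax: $1,001.61 × 0.17 = $170.27
State tax withheld: $1,001.61 × 0.0625 = $62.60
City income tax: $1,001.61 × 0.03 = $30.05
PFL insurance: $1,150.24 × 0.0125 = $14.38
State unemployment insurance (employee share): $1,150.24 × 0.001 = $1.15
SDI: $1,150.24 × 0.0125 = $14.38
Gym membership: $36.17
Total deductions = $62.36 + $86.27 + $170.27 + $62.60 + $30.05 + $14.38 + $1.15 + $14.38 + $36.17 = $477.63
Net pay = $1,150.24 − $477.63 = $672.61

$672.61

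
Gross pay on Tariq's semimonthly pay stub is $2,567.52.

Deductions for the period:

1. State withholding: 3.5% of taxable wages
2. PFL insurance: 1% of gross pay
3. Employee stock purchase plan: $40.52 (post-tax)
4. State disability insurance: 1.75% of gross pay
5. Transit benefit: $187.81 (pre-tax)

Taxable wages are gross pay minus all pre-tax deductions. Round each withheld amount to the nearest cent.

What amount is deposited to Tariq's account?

$2,185.29

Transit benefit: $187.81
Taxable wages = $2,567.52 − $187.81 = $2,379.71
State withholding: $2,379.71 × 0.035 = $83.29
State disability insurance: $2,567.52 × 0.0175 = $44.93
PFL insurance: $2,567.52 × 0.01 = $25.68
Employee stock purchase plan: $40.52
Total deductions = $187.81 + $83.29 + $44.93 + $25.68 + $40.52 = $382.23
Net pay = $2,567.52 − $382.23 = $2,185.29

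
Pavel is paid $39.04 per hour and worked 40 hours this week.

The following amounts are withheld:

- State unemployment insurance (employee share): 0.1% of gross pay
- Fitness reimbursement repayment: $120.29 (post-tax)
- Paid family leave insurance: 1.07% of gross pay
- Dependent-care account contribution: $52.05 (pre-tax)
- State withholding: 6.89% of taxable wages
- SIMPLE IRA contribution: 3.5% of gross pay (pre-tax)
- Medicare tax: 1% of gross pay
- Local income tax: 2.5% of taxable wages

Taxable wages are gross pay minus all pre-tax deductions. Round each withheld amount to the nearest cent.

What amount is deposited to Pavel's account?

Gross pay: 40 × $39.04 = $1561.60
Dependent-care account contribution: $52.05
SIMPLE IRA contribution: $1561.60 × 0.035 = $54.66
Pre-tax total = $52.05 + $54.66 = $106.71
Taxable wages = $1561.60 − $106.71 = $1454.89
State withholding: $1454.89 × 0.0689 = $100.24
Local income tax: $1454.89 × 0.025 = $36.37
State unemployment insurance (employee share): $1561.60 × 0.001 = $1.56
Paid family leave insurance: $1561.60 × 0.0107 = $16.71
Medicare tax: $1561.60 × 0.01 = $15.62
Fitness reimbursement repayment: $120.29
Total deductions = $52.05 + $54.66 + $100.24 + $36.37 + $1.56 + $16.71 + $15.62 + $120.29 = $397.50
Net pay = $1561.60 − $397.50 = $1164.10

$1164.10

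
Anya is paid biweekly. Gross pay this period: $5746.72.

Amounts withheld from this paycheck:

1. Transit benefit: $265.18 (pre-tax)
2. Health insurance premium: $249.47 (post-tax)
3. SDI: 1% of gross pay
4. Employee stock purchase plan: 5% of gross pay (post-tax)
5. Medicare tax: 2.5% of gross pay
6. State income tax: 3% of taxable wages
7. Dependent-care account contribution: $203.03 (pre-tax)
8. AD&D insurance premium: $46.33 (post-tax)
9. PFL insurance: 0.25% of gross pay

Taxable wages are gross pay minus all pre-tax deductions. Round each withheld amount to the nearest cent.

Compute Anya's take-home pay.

$4321.50

Transit benefit: $265.18
Dependent-care account contribution: $203.03
Pre-tax total = $265.18 + $203.03 = $468.21
Taxable wages = $5746.72 − $468.21 = $5278.51
State income tax: $5278.51 × 0.03 = $158.36
PFL insurance: $5746.72 × 0.0025 = $14.37
Medicare tax: $5746.72 × 0.025 = $143.67
SDI: $5746.72 × 0.01 = $57.47
AD&D insurance premium: $46.33
Health insurance premium: $249.47
Employee stock purchase plan: $5746.72 × 0.05 = $287.34
Total deductions = $265.18 + $203.03 + $158.36 + $14.37 + $143.67 + $57.47 + $46.33 + $249.47 + $287.34 = $1425.22
Net pay = $5746.72 − $1425.22 = $4321.50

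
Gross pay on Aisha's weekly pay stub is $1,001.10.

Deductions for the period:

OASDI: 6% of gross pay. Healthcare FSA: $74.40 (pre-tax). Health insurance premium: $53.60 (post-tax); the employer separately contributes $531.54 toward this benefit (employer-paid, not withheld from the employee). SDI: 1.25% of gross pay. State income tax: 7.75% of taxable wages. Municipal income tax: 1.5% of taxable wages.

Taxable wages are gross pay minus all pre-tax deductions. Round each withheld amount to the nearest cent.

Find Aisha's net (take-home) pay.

Healthcare FSA: $74.40
Taxable wages = $1,001.10 − $74.40 = $926.70
Municipal income tax: $926.70 × 0.015 = $13.90
State income tax: $926.70 × 0.0775 = $71.82
SDI: $1,001.10 × 0.0125 = $12.51
OASDI: $1,001.10 × 0.06 = $60.07
Health insurance premium: $53.60
(Employer's $531.54 toward health insurance premium is not withheld from the employee.)
Total deductions = $74.40 + $13.90 + $71.82 + $12.51 + $60.07 + $53.60 = $286.30
Net pay = $1,001.10 − $286.30 = $714.80

$714.80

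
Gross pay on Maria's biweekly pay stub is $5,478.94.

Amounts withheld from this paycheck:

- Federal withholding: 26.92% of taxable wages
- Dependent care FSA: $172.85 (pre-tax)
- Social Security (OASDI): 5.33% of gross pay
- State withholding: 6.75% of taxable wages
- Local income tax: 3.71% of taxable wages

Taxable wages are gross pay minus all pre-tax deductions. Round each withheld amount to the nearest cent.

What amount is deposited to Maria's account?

Dependent care FSA: $172.85
Taxable wages = $5,478.94 − $172.85 = $5,306.09
Local income tax: $5,306.09 × 0.0371 = $196.86
Federal withholding: $5,306.09 × 0.2692 = $1,428.40
State withholding: $5,306.09 × 0.0675 = $358.16
Social Security (OASDI): $5,478.94 × 0.0533 = $292.03
Total deductions = $172.85 + $196.86 + $1,428.40 + $358.16 + $292.03 = $2,448.30
Net pay = $5,478.94 − $2,448.30 = $3,030.64

$3,030.64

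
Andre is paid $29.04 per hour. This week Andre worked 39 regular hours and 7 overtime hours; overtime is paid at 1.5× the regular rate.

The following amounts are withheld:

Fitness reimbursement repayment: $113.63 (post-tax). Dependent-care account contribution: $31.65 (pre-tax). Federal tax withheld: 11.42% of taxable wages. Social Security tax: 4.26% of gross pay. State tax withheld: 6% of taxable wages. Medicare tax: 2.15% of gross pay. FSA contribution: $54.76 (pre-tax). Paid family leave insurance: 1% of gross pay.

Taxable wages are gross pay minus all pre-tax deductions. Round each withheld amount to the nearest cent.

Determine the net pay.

$895.57

Regular pay: 39 × $29.04 = $1,132.56
Overtime pay: 7 × $29.04 × 1.5 = $304.92
Gross pay = $1,132.56 + $304.92 = $1,437.48
Dependent-care account contribution: $31.65
FSA contribution: $54.76
Pre-tax total = $31.65 + $54.76 = $86.41
Taxable wages = $1,437.48 − $86.41 = $1,351.07
State tax withheld: $1,351.07 × 0.06 = $81.06
Federal tax withheld: $1,351.07 × 0.1142 = $154.29
Paid family leave insurance: $1,437.48 × 0.01 = $14.37
Medicare tax: $1,437.48 × 0.0215 = $30.91
Social Security tax: $1,437.48 × 0.0426 = $61.24
Fitness reimbursement repayment: $113.63
Total deductions = $31.65 + $54.76 + $81.06 + $154.29 + $14.37 + $30.91 + $61.24 + $113.63 = $541.91
Net pay = $1,437.48 − $541.91 = $895.57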